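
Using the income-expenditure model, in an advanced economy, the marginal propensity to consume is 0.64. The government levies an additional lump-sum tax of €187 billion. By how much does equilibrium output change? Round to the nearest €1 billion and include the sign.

−€332 billion

A lump-sum tax change of +€187 billion shifts disposable income by −€187 billion; first-round consumption changes by −c × ΔT = −0.64 × (+€187 billion) = −€119.68 billion.
Expenditure multiplier = 1/(1 − MPC) = 1/(1 − 0.64) = 1/0.36 ≈ 2.778.
The tax multiplier is −c × k ≈ −1.778, so ΔY = k × (−c·ΔT) = (−€119.68 billion) / 0.36 ≈ −€332 billion.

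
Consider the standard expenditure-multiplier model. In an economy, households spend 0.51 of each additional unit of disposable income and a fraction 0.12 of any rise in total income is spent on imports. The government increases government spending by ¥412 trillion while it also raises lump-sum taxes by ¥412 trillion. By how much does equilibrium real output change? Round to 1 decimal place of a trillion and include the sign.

+¥331.0 trillion

Expenditure multiplier = 1/(1 − c + m) = 1/(1 − 0.51 + 0.12) = 1/0.61 ≈ 1.639.
ΔG contributes k·ΔG = (+¥412 trillion) / 0.61 ≈ +¥675.4 trillion.
ΔT of +¥412 trillion changes first-round spending by −c·ΔT = −¥210.12 trillion, contributing k·(−c·ΔT) = (−¥210.12 trillion) / 0.61 ≈ −¥344.5 trillion.
Net ΔY = k(ΔG − c·ΔT) = (+¥201.88 trillion) / 0.61 ≈ +¥331 trillion.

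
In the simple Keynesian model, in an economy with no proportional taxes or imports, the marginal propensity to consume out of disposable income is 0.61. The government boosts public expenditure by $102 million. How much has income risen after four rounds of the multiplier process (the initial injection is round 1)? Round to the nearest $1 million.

$225 million

Round 1 adds ΔG = $102 million; each later round is MPC = 0.61 times the previous.
After 4 rounds: 102 + 62.22 + 37.9542 + 23.152062 = ΔG·(1 − c^4)/(1 − c) = 102 × (1 − 0.13845841)/0.39 ≈ $225 million.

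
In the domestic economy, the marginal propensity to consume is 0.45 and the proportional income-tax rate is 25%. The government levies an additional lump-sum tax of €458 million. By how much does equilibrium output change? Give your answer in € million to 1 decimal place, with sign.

A lump-sum tax change of +€458 million shifts disposable income by −€458 million; first-round consumption changes by −c × ΔT = −0.45 × (+€458 million) = −€206.1 million.
Expenditure multiplier = 1/(1 − c(1−t)) = 1/(1 − 0.45×0.75) = 1/0.6625 ≈ 1.509.
The tax multiplier is −c × k ≈ −0.679, so ΔY = k × (−c·ΔT) = (−€206.1 million) / 0.6625 ≈ −€311.1 million.

−€311.1 million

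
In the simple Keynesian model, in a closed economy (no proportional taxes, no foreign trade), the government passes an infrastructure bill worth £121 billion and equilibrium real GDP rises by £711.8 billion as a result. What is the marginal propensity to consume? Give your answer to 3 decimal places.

0.830

Implied spending multiplier k = ΔY/ΔG = 711.8/121 ≈ 5.8826.
Since k = 1/(1 − MPC), MPC = 1 − 1/k = 1 − ΔG/ΔY = 1 − 121/711.8 ≈ 0.830.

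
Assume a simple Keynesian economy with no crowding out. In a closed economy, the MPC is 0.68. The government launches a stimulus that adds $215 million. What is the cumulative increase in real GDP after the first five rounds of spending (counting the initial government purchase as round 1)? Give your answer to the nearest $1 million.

$574 million

Round 1 adds ΔG = $215 million; each later round is MPC = 0.68 times the previous.
After 5 rounds: 215 + 146.2 + 99.416 + 67.60288 + 45.9699584 = ΔG·(1 − c^5)/(1 − c) = 215 × (1 − 0.1453933568)/0.32 ≈ $574 million.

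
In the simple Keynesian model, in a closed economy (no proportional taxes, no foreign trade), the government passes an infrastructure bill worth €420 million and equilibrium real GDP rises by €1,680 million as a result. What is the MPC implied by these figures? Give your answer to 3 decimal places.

0.750

Implied spending multiplier k = ΔY/ΔG = 1,680/420 = 4.
Since k = 1/(1 − MPC), MPC = 1 − 1/k = 1 − ΔG/ΔY = 1 − 420/1,680 = 0.750.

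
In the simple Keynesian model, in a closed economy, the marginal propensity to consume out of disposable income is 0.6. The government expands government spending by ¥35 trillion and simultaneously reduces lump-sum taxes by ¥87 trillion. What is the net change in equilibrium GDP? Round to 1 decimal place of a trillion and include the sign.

+¥218.0 trillion

Expenditure multiplier = 1/(1 − MPC) = 1/(1 − 0.6) = 1/0.4 = 2.5.
ΔG contributes k·ΔG = (+¥35 trillion) / 0.4 = +¥87.5 trillion.
ΔT of −¥87 trillion changes first-round spending by −c·ΔT = +¥52.2 trillion, contributing k·(−c·ΔT) = (+¥52.2 trillion) / 0.4 = +¥130.5 trillion.
Net ΔY = k(ΔG − c·ΔT) = (+¥87.2 trillion) / 0.4 = +¥218 trillion.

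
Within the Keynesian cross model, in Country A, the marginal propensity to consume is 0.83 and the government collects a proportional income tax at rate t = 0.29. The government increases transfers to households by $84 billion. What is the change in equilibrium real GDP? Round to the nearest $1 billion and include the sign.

+$170 billion

The transfer change shifts disposable income by +$84 billion, so first-round consumption changes by c·ΔTR = 0.83 × (+$84 billion) = +$69.72 billion.
Expenditure multiplier = 1/(1 − c(1−t)) = 1/(1 − 0.83×0.71) = 1/0.4107 ≈ 2.435.
The transfer multiplier is c × k ≈ 2.021, so ΔY = k × (c·ΔTR) = (+$69.72 billion) / 0.4107 ≈ +$170 billion.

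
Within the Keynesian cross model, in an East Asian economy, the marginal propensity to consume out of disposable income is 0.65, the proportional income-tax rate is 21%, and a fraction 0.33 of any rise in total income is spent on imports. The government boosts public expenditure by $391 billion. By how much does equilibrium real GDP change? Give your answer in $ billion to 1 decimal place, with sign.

Spending multiplier = 1/(1 − c(1−t) + m) = 1/(1 − 0.65×0.79 + 0.33) = 1/0.8165 ≈ 1.225.
ΔY = k × ΔG = (+$391 billion) / 0.8165 ≈ +$478.9 billion.

+$478.9 billion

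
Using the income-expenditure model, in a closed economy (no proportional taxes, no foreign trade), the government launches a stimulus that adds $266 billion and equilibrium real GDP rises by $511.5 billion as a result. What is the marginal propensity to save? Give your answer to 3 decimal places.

Implied spending multiplier k = ΔY/ΔG = 511.5/266 ≈ 1.9229.
Since k = 1/(1 − MPC), MPC = 1 − 1/k = 1 − ΔG/ΔY = 1 − 266/511.5 ≈ 0.480.
MPS = 1 − MPC = 0.520.

0.520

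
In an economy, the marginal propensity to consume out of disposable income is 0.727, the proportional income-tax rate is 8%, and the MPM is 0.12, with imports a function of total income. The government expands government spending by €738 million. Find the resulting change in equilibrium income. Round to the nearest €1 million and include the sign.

Spending multiplier = 1/(1 − c(1−t) + m) = 1/(1 − 0.727×0.92 + 0.12) = 1/0.45116 ≈ 2.217.
ΔY = k × ΔG = (+€738 million) / 0.45116 ≈ +€1,636 million.

+€1,636 million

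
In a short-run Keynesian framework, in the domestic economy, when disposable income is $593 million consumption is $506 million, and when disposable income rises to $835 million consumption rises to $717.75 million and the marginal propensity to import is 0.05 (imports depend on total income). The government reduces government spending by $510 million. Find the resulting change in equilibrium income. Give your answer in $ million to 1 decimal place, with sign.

MPC = ΔC/ΔYd = (717.75 − 506)/(835 − 593) = 211.75/242 = 0.875.
Spending multiplier = 1/(1 − c + m) = 1/(1 − 0.875 + 0.05) = 1/0.175 ≈ 5.714.
ΔY = k × ΔG = (−$510 million) / 0.175 ≈ −$2,914.3 million.

−$2,914.3 million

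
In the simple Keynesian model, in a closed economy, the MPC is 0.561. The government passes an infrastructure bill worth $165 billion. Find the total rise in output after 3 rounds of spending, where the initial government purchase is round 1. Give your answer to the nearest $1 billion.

Round 1 adds ΔG = $165 billion; each later round is MPC = 0.561 times the previous.
After 3 rounds: 165 + 92.565 + 51.928965 = ΔG·(1 − c^3)/(1 − c) = 165 × (1 − 0.176558481)/0.439 ≈ $309 billion.

$309 billion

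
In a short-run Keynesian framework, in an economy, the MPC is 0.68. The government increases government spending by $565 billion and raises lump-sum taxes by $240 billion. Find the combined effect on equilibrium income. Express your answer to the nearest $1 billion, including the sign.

Expenditure multiplier = 1/(1 − MPC) = 1/(1 − 0.68) = 1/0.32 = 3.125.
ΔG contributes k·ΔG = (+$565 billion) / 0.32 ≈ +$1,765.6 billion.
ΔT of +$240 billion changes first-round spending by −c·ΔT = −$163.2 billion, contributing k·(−c·ΔT) = (−$163.2 billion) / 0.32 = −$510 billion.
Net ΔY = k(ΔG − c·ΔT) = (+$401.8 billion) / 0.32 ≈ +$1,256 billion.

+$1,256 billion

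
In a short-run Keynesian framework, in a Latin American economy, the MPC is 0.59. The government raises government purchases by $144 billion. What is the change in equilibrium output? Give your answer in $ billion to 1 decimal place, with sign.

Government-spending multiplier = 1/(1 − MPC) = 1/(1 − 0.59) = 1/0.41 ≈ 2.439.
ΔY = k × ΔG = (+$144 billion) / 0.41 ≈ +$351.2 billion.

+$351.2 billion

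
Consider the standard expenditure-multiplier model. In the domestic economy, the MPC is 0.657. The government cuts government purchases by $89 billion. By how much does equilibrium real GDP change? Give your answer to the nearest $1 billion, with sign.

−$259 billion

Expenditure multiplier = 1/(1 − MPC) = 1/(1 − 0.657) = 1/0.343 ≈ 2.915.
ΔY = k × ΔG = (−$89 billion) / 0.343 ≈ −$259 billion.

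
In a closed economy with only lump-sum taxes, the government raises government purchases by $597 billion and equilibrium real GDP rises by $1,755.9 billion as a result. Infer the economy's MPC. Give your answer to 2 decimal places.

0.66

Implied spending multiplier k = ΔY/ΔG = 1,755.9/597 ≈ 2.9412.
Since k = 1/(1 − MPC), MPC = 1 − 1/k = 1 − ΔG/ΔY = 1 − 597/1,755.9 ≈ 0.66.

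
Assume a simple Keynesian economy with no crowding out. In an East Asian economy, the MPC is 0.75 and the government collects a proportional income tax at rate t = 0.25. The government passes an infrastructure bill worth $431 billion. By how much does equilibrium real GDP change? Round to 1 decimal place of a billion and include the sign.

Government-spending multiplier = 1/(1 − c(1−t)) = 1/(1 − 0.75×0.75) = 1/0.4375 ≈ 2.286.
ΔY = k × ΔG = (+$431 billion) / 0.4375 ≈ +$985.1 billion.

+$985.1 billion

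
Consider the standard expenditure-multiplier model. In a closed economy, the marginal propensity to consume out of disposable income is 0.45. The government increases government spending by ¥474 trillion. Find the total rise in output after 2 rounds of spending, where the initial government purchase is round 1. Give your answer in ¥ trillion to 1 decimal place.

¥687.3 trillion

Round 1 adds ΔG = ¥474 trillion; each later round is MPC = 0.45 times the previous.
After 2 rounds: 474 + 213.3 = ΔG·(1 − c^2)/(1 − c) = 474 × (1 − 0.2025)/0.55 = ¥687.3 trillion.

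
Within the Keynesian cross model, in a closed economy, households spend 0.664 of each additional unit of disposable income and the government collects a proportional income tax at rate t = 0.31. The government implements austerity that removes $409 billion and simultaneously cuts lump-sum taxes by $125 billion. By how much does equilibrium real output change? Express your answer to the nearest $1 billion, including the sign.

−$602 billion

Expenditure multiplier = 1/(1 − c(1−t)) = 1/(1 − 0.664×0.69) = 1/0.54184 ≈ 1.846.
ΔG contributes k·ΔG = (−$409 billion) / 0.54184 ≈ −$754.8 billion.
ΔT of −$125 billion changes first-round spending by −c·ΔT = +$83 billion, contributing k·(−c·ΔT) = (+$83 billion) / 0.54184 ≈ +$153.2 billion.
Net ΔY = k(ΔG − c·ΔT) = (−$326 billion) / 0.54184 ≈ −$602 billion.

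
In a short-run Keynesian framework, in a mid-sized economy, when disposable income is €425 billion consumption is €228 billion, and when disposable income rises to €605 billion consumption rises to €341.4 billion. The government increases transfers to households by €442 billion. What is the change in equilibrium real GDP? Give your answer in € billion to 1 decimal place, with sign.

MPC = ΔC/ΔYd = (341.4 − 228)/(605 − 425) = 113.4/180 = 0.63.
The transfer change shifts disposable income by +€442 billion, so first-round consumption changes by c·ΔTR = 0.63 × (+€442 billion) = +€278.46 billion.
Expenditure multiplier = 1/(1 − MPC) = 1/(1 − 0.63) = 1/0.37 ≈ 2.703.
The transfer multiplier is c × k ≈ 1.703, so ΔY = k × (c·ΔTR) = (+€278.46 billion) / 0.37 ≈ +€752.6 billion.

+€752.6 billion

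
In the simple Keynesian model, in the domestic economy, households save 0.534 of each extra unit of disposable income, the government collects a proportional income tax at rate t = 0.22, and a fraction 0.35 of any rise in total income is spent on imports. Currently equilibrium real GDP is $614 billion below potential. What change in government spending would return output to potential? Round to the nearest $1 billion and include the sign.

+$606 billion

MPC = 1 − MPS = 1 − 0.534 = 0.466.
Spending multiplier = 1/(1 − c(1−t) + m) = 1/(1 − 0.466×0.78 + 0.35) = 1/0.98652 ≈ 1.014.
Need ΔY = +$614 billion, so ΔG = ΔY/k = (+$614 billion) × 0.98652 ≈ +$606 billion.
The government should increase government spending by $606 billion.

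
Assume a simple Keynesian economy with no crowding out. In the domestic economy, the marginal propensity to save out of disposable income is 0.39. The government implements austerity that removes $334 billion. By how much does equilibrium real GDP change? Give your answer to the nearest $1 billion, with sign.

−$856 billion

MPC = 1 − MPS = 1 − 0.39 = 0.61.
Spending multiplier = 1/(1 − MPC) = 1/(1 − 0.61) = 1/0.39 ≈ 2.564.
ΔY = k × ΔG = (−$334 billion) / 0.39 ≈ −$856 billion.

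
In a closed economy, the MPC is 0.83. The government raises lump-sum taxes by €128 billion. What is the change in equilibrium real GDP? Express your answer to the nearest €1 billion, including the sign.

A lump-sum tax change of +€128 billion shifts disposable income by −€128 billion; first-round consumption changes by −c × ΔT = −0.83 × (+€128 billion) = −€106.24 billion.
Expenditure multiplier = 1/(1 − MPC) = 1/(1 − 0.83) = 1/0.17 ≈ 5.882.
The tax multiplier is −c × k ≈ −4.882, so ΔY = k × (−c·ΔT) = (−€106.24 billion) / 0.17 ≈ −€625 billion.

−€625 billion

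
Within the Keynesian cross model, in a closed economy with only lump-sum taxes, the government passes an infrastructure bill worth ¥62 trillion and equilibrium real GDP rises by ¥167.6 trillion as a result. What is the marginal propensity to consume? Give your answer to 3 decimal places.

Implied spending multiplier k = ΔY/ΔG = 167.6/62 ≈ 2.7032.
Since k = 1/(1 − MPC), MPC = 1 − 1/k = 1 − ΔG/ΔY = 1 − 62/167.6 ≈ 0.630.

0.630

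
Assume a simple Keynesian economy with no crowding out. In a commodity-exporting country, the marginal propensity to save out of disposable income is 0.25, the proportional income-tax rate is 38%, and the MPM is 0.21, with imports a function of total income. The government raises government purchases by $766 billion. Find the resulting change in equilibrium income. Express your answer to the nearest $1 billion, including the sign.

MPC = 1 − MPS = 1 − 0.25 = 0.75.
Spending multiplier = 1/(1 − c(1−t) + m) = 1/(1 − 0.75×0.62 + 0.21) = 1/0.745 ≈ 1.342.
ΔY = k × ΔG = (+$766 billion) / 0.745 ≈ +$1,028 billion.

+$1,028 billion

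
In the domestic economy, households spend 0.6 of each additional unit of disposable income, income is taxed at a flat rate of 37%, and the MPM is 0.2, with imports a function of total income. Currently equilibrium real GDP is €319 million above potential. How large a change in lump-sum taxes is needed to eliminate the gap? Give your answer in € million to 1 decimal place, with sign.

+€437.0 million

Spending multiplier = 1/(1 − c(1−t) + m) = 1/(1 − 0.6×0.63 + 0.2) = 1/0.822 ≈ 1.217.
Tax multiplier = −c·k = −0.6/0.822 ≈ −0.73. Need ΔY = −€319 million, so ΔT = ΔY/(−c·k) = −(−€319 million) × 0.822 / 0.6 ≈ +€437 million.
The government should raise lump-sum taxes by €437 million.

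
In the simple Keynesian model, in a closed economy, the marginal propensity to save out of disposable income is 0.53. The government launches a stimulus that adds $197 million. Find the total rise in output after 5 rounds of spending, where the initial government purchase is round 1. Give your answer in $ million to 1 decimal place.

MPC = 1 − MPS = 1 − 0.53 = 0.47.
Round 1 adds ΔG = $197 million; each later round is MPC = 0.47 times the previous.
After 5 rounds: 197 + 92.59 + 43.5173 + 20.453131 + 9.61297157 = ΔG·(1 − c^5)/(1 − c) = 197 × (1 − 0.0229345007)/0.53 ≈ $363.2 million.

$363.2 million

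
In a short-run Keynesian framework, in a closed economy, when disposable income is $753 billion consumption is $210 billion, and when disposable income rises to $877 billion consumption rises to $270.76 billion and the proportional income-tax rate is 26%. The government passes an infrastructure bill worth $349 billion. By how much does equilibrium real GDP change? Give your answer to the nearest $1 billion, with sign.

+$548 billion

MPC = ΔC/ΔYd = (270.76 − 210)/(877 − 753) = 60.76/124 = 0.49.
Expenditure multiplier = 1/(1 − c(1−t)) = 1/(1 − 0.49×0.74) = 1/0.6374 ≈ 1.569.
ΔY = k × ΔG = (+$349 billion) / 0.6374 ≈ +$548 billion.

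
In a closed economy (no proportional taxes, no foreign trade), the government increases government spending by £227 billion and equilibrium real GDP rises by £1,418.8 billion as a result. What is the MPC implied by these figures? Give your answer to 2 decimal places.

Implied spending multiplier k = ΔY/ΔG = 1,418.8/227 ≈ 6.2502.
Since k = 1/(1 − MPC), MPC = 1 − 1/k = 1 − ΔG/ΔY = 1 − 227/1,418.8 ≈ 0.84.

0.84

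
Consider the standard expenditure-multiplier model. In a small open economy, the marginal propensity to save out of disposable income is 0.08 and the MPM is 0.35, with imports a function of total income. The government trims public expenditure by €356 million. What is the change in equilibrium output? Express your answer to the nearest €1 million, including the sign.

MPC = 1 − MPS = 1 − 0.08 = 0.92.
Spending multiplier = 1/(1 − c + m) = 1/(1 − 0.92 + 0.35) = 1/0.43 ≈ 2.326.
ΔY = k × ΔG = (−€356 million) / 0.43 ≈ −€828 million.

−€828 million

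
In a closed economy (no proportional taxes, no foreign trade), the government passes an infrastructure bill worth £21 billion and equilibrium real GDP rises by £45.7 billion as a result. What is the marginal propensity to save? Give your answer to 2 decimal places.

0.46

Implied spending multiplier k = ΔY/ΔG = 45.7/21 ≈ 2.1762.
Since k = 1/(1 − MPC), MPC = 1 − 1/k = 1 − ΔG/ΔY = 1 − 21/45.7 ≈ 0.54.
MPS = 1 − MPC = 0.46.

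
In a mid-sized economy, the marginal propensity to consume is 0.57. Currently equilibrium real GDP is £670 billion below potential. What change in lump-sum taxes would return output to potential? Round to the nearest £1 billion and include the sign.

−£505 billion

Spending multiplier = 1/(1 − MPC) = 1/(1 − 0.57) = 1/0.43 ≈ 2.326.
Tax multiplier = −c·k = −0.57/0.43 ≈ −1.326. Need ΔY = +£670 billion, so ΔT = ΔY/(−c·k) = −(+£670 billion) × 0.43 / 0.57 ≈ −£505 billion.
The government should cut lump-sum taxes by £505 billion.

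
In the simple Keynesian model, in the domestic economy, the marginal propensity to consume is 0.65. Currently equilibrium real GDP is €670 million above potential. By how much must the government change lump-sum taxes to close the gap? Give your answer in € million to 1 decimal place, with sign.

Spending multiplier = 1/(1 − MPC) = 1/(1 − 0.65) = 1/0.35 ≈ 2.857.
Tax multiplier = −c·k = −0.65/0.35 ≈ −1.857. Need ΔY = −€670 million, so ΔT = ΔY/(−c·k) = −(−€670 million) × 0.35 / 0.65 ≈ +€360.8 million.
The government should raise lump-sum taxes by €360.8 million.

+€360.8 million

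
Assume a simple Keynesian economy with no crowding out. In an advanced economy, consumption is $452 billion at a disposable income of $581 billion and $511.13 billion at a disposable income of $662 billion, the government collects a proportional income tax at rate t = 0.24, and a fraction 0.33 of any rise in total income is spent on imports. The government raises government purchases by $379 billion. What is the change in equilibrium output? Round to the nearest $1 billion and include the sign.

MPC = ΔC/ΔYd = (511.13 − 452)/(662 − 581) = 59.13/81 = 0.73.
Expenditure multiplier = 1/(1 − c(1−t) + m) = 1/(1 − 0.73×0.76 + 0.33) = 1/0.7752 ≈ 1.29.
ΔY = k × ΔG = (+$379 billion) / 0.7752 ≈ +$489 billion.

+$489 billion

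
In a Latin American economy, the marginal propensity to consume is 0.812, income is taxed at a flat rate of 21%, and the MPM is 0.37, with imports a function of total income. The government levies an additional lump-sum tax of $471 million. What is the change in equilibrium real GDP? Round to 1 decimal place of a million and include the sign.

A lump-sum tax change of +$471 million shifts disposable income by −$471 million; first-round consumption changes by −c × ΔT = −0.812 × (+$471 million) = −$382.452 million.
Expenditure multiplier = 1/(1 − c(1−t) + m) = 1/(1 − 0.812×0.79 + 0.37) = 1/0.72852 ≈ 1.373.
The tax multiplier is −c × k ≈ −1.115, so ΔY = k × (−c·ΔT) = (−$382.452 million) / 0.72852 ≈ −$525 million.

−$525.0 million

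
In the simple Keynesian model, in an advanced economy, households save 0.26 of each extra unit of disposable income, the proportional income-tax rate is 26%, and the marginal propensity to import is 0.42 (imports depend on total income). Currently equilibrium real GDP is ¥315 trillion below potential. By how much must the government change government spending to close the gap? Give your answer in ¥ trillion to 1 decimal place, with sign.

+¥274.8 trillion

MPC = 1 − MPS = 1 − 0.26 = 0.74.
Spending multiplier = 1/(1 − c(1−t) + m) = 1/(1 − 0.74×0.74 + 0.42) = 1/0.8724 ≈ 1.146.
Need ΔY = +¥315 trillion, so ΔG = ΔY/k = (+¥315 trillion) × 0.8724 ≈ +¥274.8 trillion.
The government should increase government spending by ¥274.8 trillion.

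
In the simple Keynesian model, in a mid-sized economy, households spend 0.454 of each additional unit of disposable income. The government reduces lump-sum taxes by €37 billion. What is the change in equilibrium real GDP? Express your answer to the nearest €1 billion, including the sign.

A lump-sum tax change of −€37 billion shifts disposable income by +€37 billion; first-round consumption changes by −c × ΔT = −0.454 × (−€37 billion) = +€16.798 billion.
Expenditure multiplier = 1/(1 − MPC) = 1/(1 − 0.454) = 1/0.546 ≈ 1.832.
The tax multiplier is −c × k ≈ −0.832, so ΔY = k × (−c·ΔT) = (+€16.798 billion) / 0.546 ≈ +€31 billion.

+€31 billion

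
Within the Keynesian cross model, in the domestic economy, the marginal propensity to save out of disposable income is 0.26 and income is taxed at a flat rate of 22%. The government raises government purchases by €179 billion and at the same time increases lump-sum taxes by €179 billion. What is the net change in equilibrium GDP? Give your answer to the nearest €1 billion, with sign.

MPC = 1 − MPS = 1 − 0.26 = 0.74.
Expenditure multiplier = 1/(1 − c(1−t)) = 1/(1 − 0.74×0.78) = 1/0.4228 ≈ 2.365.
ΔG contributes k·ΔG = (+€179 billion) / 0.4228 ≈ +€423.4 billion.
ΔT of +€179 billion changes first-round spending by −c·ΔT = −€132.46 billion, contributing k·(−c·ΔT) = (−€132.46 billion) / 0.4228 ≈ −€313.3 billion.
Net ΔY = k(ΔG − c·ΔT) = (+€46.54 billion) / 0.4228 ≈ +€110 billion.

+€110 billion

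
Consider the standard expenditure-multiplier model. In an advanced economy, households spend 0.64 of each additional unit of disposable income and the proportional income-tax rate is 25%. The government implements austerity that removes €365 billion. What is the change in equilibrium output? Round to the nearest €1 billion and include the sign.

−€702 billion

Government-spending multiplier = 1/(1 − c(1−t)) = 1/(1 − 0.64×0.75) = 1/0.52 ≈ 1.923.
ΔY = k × ΔG = (−€365 billion) / 0.52 ≈ −€702 billion.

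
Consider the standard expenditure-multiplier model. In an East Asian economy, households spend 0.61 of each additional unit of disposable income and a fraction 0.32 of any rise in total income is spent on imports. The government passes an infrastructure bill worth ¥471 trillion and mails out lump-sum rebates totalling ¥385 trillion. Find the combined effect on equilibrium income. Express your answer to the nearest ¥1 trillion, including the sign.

+¥994 trillion

Expenditure multiplier = 1/(1 − c + m) = 1/(1 − 0.61 + 0.32) = 1/0.71 ≈ 1.408.
ΔG contributes k·ΔG = (+¥471 trillion) / 0.71 ≈ +¥663.4 trillion.
ΔT of −¥385 trillion changes first-round spending by −c·ΔT = +¥234.85 trillion, contributing k·(−c·ΔT) = (+¥234.85 trillion) / 0.71 ≈ +¥330.8 trillion.
Net ΔY = k(ΔG − c·ΔT) = (+¥705.85 trillion) / 0.71 ≈ +¥994 trillion.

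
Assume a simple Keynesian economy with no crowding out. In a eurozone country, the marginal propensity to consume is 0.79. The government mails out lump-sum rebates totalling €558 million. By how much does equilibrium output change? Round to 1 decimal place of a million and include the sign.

+€2,099.1 million

A lump-sum tax change of −€558 million shifts disposable income by +€558 million; first-round consumption changes by −c × ΔT = −0.79 × (−€558 million) = +€440.82 million.
Expenditure multiplier = 1/(1 − MPC) = 1/(1 − 0.79) = 1/0.21 ≈ 4.762.
The tax multiplier is −c × k ≈ −3.762, so ΔY = k × (−c·ΔT) = (+€440.82 million) / 0.21 ≈ +€2,099.1 million.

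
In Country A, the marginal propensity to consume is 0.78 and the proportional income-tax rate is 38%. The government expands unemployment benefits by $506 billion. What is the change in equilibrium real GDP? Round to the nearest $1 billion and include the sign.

The transfer change shifts disposable income by +$506 billion, so first-round consumption changes by c·ΔTR = 0.78 × (+$506 billion) = +$394.68 billion.
Expenditure multiplier = 1/(1 − c(1−t)) = 1/(1 − 0.78×0.62) = 1/0.5164 ≈ 1.936.
The transfer multiplier is c × k ≈ 1.51, so ΔY = k × (c·ΔTR) = (+$394.68 billion) / 0.5164 ≈ +$764 billion.

+$764 billion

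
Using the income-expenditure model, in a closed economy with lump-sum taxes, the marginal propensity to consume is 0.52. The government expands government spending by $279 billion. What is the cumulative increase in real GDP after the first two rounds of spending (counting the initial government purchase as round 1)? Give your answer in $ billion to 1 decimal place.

Round 1 adds ΔG = $279 billion; each later round is MPC = 0.52 times the previous.
After 2 rounds: 279 + 145.08 = ΔG·(1 − c^2)/(1 − c) = 279 × (1 − 0.2704)/0.48 ≈ $424.1 billion.

$424.1 billion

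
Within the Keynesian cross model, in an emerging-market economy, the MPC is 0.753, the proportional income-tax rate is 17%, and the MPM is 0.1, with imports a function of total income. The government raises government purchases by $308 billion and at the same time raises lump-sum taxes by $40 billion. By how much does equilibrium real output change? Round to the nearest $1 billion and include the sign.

+$585 billion

Expenditure multiplier = 1/(1 − c(1−t) + m) = 1/(1 − 0.753×0.83 + 0.1) = 1/0.47501 ≈ 2.105.
ΔG contributes k·ΔG = (+$308 billion) / 0.47501 ≈ +$648.4 billion.
ΔT of +$40 billion changes first-round spending by −c·ΔT = −$30.12 billion, contributing k·(−c·ΔT) = (−$30.12 billion) / 0.47501 ≈ −$63.4 billion.
Net ΔY = k(ΔG − c·ΔT) = (+$277.88 billion) / 0.47501 ≈ +$585 billion.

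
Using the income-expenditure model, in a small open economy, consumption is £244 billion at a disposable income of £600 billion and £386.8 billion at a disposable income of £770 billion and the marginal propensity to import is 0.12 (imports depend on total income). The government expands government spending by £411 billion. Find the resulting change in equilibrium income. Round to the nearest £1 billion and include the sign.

+£1,468 billion

MPC = ΔC/ΔYd = (386.8 − 244)/(770 − 600) = 142.8/170 = 0.84.
Expenditure multiplier = 1/(1 − c + m) = 1/(1 − 0.84 + 0.12) = 1/0.28 ≈ 3.571.
ΔY = k × ΔG = (+£411 billion) / 0.28 ≈ +£1,468 billion.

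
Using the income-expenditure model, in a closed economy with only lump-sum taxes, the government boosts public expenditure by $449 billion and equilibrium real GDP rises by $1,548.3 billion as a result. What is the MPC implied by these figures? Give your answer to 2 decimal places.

Implied spending multiplier k = ΔY/ΔG = 1,548.3/449 ≈ 3.4483.
Since k = 1/(1 − MPC), MPC = 1 − 1/k = 1 − ΔG/ΔY = 1 − 449/1,548.3 ≈ 0.71.

0.71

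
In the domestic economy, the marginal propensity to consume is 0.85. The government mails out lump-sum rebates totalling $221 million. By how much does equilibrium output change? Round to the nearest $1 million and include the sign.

+$1,252 million

A lump-sum tax change of −$221 million shifts disposable income by +$221 million; first-round consumption changes by −c × ΔT = −0.85 × (−$221 million) = +$187.85 million.
Expenditure multiplier = 1/(1 − MPC) = 1/(1 − 0.85) = 1/0.15 ≈ 6.667.
The tax multiplier is −c × k ≈ −5.667, so ΔY = k × (−c·ΔT) = (+$187.85 million) / 0.15 ≈ +$1,252 million.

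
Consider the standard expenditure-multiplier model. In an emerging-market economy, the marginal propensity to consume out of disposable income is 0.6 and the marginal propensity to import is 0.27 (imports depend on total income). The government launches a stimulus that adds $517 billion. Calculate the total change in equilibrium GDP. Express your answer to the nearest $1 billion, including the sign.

+$772 billion

Government-spending multiplier = 1/(1 − c + m) = 1/(1 − 0.6 + 0.27) = 1/0.67 ≈ 1.493.
ΔY = k × ΔG = (+$517 billion) / 0.67 ≈ +$772 billion.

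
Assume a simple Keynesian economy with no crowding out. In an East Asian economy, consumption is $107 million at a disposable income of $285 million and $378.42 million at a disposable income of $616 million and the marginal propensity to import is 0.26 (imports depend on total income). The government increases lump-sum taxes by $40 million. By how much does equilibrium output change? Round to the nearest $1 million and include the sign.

MPC = ΔC/ΔYd = (378.42 − 107)/(616 − 285) = 271.42/331 = 0.82.
A lump-sum tax change of +$40 million shifts disposable income by −$40 million; first-round consumption changes by −c × ΔT = −0.82 × (+$40 million) = −$32.8 million.
Expenditure multiplier = 1/(1 − c + m) = 1/(1 − 0.82 + 0.26) = 1/0.44 ≈ 2.273.
The tax multiplier is −c × k ≈ −1.864, so ΔY = k × (−c·ΔT) = (−$32.8 million) / 0.44 ≈ −$75 million.

−$75 million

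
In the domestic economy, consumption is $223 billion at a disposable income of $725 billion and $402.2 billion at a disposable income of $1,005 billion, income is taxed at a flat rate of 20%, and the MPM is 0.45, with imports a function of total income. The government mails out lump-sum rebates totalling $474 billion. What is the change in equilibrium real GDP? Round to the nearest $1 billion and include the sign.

+$323 billion

MPC = ΔC/ΔYd = (402.2 − 223)/(1,005 − 725) = 179.2/280 = 0.64.
A lump-sum tax change of −$474 billion shifts disposable income by +$474 billion; first-round consumption changes by −c × ΔT = −0.64 × (−$474 billion) = +$303.36 billion.
Expenditure multiplier = 1/(1 − c(1−t) + m) = 1/(1 − 0.64×0.8 + 0.45) = 1/0.938 ≈ 1.066.
The tax multiplier is −c × k ≈ −0.682, so ΔY = k × (−c·ΔT) = (+$303.36 billion) / 0.938 ≈ +$323 billion.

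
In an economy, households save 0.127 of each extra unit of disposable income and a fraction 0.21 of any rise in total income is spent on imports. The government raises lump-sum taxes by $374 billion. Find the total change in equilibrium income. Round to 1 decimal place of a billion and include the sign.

−$968.8 billion

MPC = 1 − MPS = 1 − 0.127 = 0.873.
A lump-sum tax change of +$374 billion shifts disposable income by −$374 billion; first-round consumption changes by −c × ΔT = −0.873 × (+$374 billion) = −$326.502 billion.
Expenditure multiplier = 1/(1 − c + m) = 1/(1 − 0.873 + 0.21) = 1/0.337 ≈ 2.967.
The tax multiplier is −c × k ≈ −2.591, so ΔY = k × (−c·ΔT) = (−$326.502 billion) / 0.337 ≈ −$968.8 billion.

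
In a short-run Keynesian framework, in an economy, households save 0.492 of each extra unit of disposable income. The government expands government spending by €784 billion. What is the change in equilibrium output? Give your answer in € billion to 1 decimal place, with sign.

MPC = 1 − MPS = 1 − 0.492 = 0.508.
Spending multiplier = 1/(1 − MPC) = 1/(1 − 0.508) = 1/0.492 ≈ 2.033.
ΔY = k × ΔG = (+€784 billion) / 0.492 ≈ +€1,593.5 billion.

+€1,593.5 billion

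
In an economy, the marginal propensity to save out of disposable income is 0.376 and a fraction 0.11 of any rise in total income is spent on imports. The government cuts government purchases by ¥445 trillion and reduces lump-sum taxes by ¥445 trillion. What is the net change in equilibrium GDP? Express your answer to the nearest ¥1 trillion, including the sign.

−¥344 trillion

MPC = 1 − MPS = 1 − 0.376 = 0.624.
Expenditure multiplier = 1/(1 − c + m) = 1/(1 − 0.624 + 0.11) = 1/0.486 ≈ 2.058.
ΔG contributes k·ΔG = (−¥445 trillion) / 0.486 ≈ −¥915.6 trillion.
ΔT of −¥445 trillion changes first-round spending by −c·ΔT = +¥277.68 trillion, contributing k·(−c·ΔT) = (+¥277.68 trillion) / 0.486 ≈ +¥571.4 trillion.
Net ΔY = k(ΔG − c·ΔT) = (−¥167.32 trillion) / 0.486 ≈ −¥344 trillion.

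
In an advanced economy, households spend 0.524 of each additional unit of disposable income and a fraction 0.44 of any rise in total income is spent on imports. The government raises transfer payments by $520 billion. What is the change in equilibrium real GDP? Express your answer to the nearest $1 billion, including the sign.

+$297 billion

The transfer change shifts disposable income by +$520 billion, so first-round consumption changes by c·ΔTR = 0.524 × (+$520 billion) = +$272.48 billion.
Expenditure multiplier = 1/(1 − c + m) = 1/(1 − 0.524 + 0.44) = 1/0.916 ≈ 1.092.
The transfer multiplier is c × k ≈ 0.572, so ΔY = k × (c·ΔTR) = (+$272.48 billion) / 0.916 ≈ +$297 billion.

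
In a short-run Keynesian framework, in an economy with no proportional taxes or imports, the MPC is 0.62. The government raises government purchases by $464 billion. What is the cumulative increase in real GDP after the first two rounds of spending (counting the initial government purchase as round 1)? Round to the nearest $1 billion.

Round 1 adds ΔG = $464 billion; each later round is MPC = 0.62 times the previous.
After 2 rounds: 464 + 287.68 = ΔG·(1 − c^2)/(1 − c) = 464 × (1 − 0.3844)/0.38 ≈ $752 billion.

$752 billion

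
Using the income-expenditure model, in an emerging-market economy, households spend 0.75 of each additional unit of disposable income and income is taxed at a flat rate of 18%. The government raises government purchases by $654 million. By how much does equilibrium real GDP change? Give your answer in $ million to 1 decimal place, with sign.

+$1,698.7 million

Government-spending multiplier = 1/(1 − c(1−t)) = 1/(1 − 0.75×0.82) = 1/0.385 ≈ 2.597.
ΔY = k × ΔG = (+$654 million) / 0.385 ≈ +$1,698.7 million.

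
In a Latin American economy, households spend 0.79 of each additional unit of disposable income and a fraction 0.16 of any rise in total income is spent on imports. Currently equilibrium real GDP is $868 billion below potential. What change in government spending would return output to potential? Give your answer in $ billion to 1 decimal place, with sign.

+$321.2 billion

Spending multiplier = 1/(1 − c + m) = 1/(1 − 0.79 + 0.16) = 1/0.37 ≈ 2.703.
Need ΔY = +$868 billion, so ΔG = ΔY/k = (+$868 billion) × 0.37 ≈ +$321.2 billion.
The government should increase government spending by $321.2 billion.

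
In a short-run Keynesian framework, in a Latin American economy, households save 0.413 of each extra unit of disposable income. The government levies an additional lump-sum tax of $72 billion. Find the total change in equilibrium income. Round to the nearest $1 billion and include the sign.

MPC = 1 − MPS = 1 − 0.413 = 0.587.
A lump-sum tax change of +$72 billion shifts disposable income by −$72 billion; first-round consumption changes by −c × ΔT = −0.587 × (+$72 billion) = −$42.264 billion.
Expenditure multiplier = 1/(1 − MPC) = 1/(1 − 0.587) = 1/0.413 ≈ 2.421.
The tax multiplier is −c × k ≈ −1.421, so ΔY = k × (−c·ΔT) = (−$42.264 billion) / 0.413 ≈ −$102 billion.

−$102 billion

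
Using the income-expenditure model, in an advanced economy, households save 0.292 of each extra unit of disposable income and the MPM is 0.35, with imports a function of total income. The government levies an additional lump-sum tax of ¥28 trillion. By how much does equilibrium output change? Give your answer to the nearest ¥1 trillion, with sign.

−¥31 trillion

MPC = 1 − MPS = 1 − 0.292 = 0.708.
A lump-sum tax change of +¥28 trillion shifts disposable income by −¥28 trillion; first-round consumption changes by −c × ΔT = −0.708 × (+¥28 trillion) = −¥19.824 trillion.
Expenditure multiplier = 1/(1 − c + m) = 1/(1 − 0.708 + 0.35) = 1/0.642 ≈ 1.558.
The tax multiplier is −c × k ≈ −1.103, so ΔY = k × (−c·ΔT) = (−¥19.824 trillion) / 0.642 ≈ −¥31 trillion.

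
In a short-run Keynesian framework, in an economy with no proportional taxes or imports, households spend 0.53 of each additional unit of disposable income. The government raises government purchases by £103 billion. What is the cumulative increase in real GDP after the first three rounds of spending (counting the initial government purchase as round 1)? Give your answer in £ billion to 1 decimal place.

Round 1 adds ΔG = £103 billion; each later round is MPC = 0.53 times the previous.
After 3 rounds: 103 + 54.59 + 28.9327 = ΔG·(1 − c^3)/(1 − c) = 103 × (1 − 0.148877)/0.47 ≈ £186.5 billion.

£186.5 billion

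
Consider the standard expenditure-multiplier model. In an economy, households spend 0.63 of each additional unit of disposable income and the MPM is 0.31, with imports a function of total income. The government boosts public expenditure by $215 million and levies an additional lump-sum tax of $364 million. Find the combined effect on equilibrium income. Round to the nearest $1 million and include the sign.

−$21 million

Expenditure multiplier = 1/(1 − c + m) = 1/(1 − 0.63 + 0.31) = 1/0.68 ≈ 1.471.
ΔG contributes k·ΔG = (+$215 million) / 0.68 ≈ +$316.2 million.
ΔT of +$364 million changes first-round spending by −c·ΔT = −$229.32 million, contributing k·(−c·ΔT) = (−$229.32 million) / 0.68 ≈ −$337.2 million.
Net ΔY = k(ΔG − c·ΔT) = (−$14.32 million) / 0.68 ≈ −$21 million.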